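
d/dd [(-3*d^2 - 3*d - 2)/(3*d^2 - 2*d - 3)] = 5*(3*d^2 + 6*d + 1)/(9*d^4 - 12*d^3 - 14*d^2 + 12*d + 9)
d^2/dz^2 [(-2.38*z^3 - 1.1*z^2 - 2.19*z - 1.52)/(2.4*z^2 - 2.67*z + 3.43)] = (4.26325641456066e-14*z^4 - 34.075644*z^3 + 132.577668*z^2 - 1.393332*z - 62.641834)/(13.824*z^6 - 46.1376*z^5 + 110.59848*z^4 - 150.910803*z^3 + 158.063661*z^2 - 94.236849*z + 40.353607)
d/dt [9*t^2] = 18*t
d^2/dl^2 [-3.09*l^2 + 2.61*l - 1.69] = -6.18000000000000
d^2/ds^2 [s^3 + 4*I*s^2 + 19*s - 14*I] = 6*s + 8*I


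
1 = 1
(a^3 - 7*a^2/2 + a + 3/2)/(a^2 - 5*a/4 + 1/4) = 2*(2*a^2 - 5*a - 3)/(4*a - 1)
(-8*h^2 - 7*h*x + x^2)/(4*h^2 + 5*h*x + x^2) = (-8*h + x)/(4*h + x)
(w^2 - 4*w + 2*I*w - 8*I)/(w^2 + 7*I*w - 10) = (w - 4)/(w + 5*I)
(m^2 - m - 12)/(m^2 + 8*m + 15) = (m - 4)/(m + 5)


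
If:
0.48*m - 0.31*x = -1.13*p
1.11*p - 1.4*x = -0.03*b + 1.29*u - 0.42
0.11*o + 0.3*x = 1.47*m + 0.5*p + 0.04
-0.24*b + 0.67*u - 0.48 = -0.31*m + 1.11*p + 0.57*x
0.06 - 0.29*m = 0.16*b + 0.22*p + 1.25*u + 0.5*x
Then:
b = 14.9818947525485*x - 2.74254470118546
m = 8.95559596160554*x - 0.658978783316659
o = 100.907461150745*x - 7.1703519627619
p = 0.279920191143359 - 3.52981067395633*x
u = 0.502662845839973 - 3.77413411280238*x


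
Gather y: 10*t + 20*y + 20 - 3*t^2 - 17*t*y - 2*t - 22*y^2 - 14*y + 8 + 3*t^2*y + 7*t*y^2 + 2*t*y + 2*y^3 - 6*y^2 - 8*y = -3*t^2 + 8*t + 2*y^3 + y^2*(7*t - 28) + y*(3*t^2 - 15*t - 2) + 28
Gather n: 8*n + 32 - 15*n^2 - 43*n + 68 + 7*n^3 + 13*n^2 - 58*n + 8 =7*n^3 - 2*n^2 - 93*n + 108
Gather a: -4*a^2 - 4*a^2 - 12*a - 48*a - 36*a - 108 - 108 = -8*a^2 - 96*a - 216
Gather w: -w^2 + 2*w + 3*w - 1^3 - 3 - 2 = -w^2 + 5*w - 6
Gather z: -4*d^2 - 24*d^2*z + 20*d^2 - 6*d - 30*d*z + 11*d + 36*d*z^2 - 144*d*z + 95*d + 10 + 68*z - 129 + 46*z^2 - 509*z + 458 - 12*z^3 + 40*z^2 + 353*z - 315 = 16*d^2 + 100*d - 12*z^3 + z^2*(36*d + 86) + z*(-24*d^2 - 174*d - 88) + 24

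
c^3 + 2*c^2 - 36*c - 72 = (c - 6)*(c + 2)*(c + 6)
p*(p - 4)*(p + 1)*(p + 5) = p^4 + 2*p^3 - 19*p^2 - 20*p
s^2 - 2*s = s*(s - 2)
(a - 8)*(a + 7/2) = a^2 - 9*a/2 - 28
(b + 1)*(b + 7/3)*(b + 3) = b^3 + 19*b^2/3 + 37*b/3 + 7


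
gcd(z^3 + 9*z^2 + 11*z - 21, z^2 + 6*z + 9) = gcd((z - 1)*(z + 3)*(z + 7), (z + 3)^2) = z + 3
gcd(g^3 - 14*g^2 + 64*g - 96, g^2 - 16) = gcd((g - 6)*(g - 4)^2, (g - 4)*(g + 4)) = g - 4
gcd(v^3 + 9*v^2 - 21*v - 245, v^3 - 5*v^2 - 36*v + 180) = v - 5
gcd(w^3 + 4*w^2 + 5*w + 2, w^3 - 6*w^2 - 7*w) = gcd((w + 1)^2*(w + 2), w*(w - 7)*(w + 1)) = w + 1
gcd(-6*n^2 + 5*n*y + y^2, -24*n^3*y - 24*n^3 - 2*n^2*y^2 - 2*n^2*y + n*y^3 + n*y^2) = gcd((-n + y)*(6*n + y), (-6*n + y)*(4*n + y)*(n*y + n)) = 1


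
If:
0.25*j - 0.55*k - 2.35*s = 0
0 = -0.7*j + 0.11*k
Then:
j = -0.723076923076923*s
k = -4.6013986013986*s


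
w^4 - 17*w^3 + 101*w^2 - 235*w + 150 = (w - 6)*(w - 5)^2*(w - 1)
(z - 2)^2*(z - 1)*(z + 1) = z^4 - 4*z^3 + 3*z^2 + 4*z - 4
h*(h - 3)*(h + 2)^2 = h^4 + h^3 - 8*h^2 - 12*h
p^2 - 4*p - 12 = (p - 6)*(p + 2)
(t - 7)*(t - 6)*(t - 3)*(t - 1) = t^4 - 17*t^3 + 97*t^2 - 207*t + 126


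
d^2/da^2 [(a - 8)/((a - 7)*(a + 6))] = 2*(a^3 - 24*a^2 + 150*a - 386)/(a^6 - 3*a^5 - 123*a^4 + 251*a^3 + 5166*a^2 - 5292*a - 74088)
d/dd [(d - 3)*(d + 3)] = 2*d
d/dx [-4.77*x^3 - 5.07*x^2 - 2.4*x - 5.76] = -14.31*x^2 - 10.14*x - 2.4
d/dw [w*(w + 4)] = 2*w + 4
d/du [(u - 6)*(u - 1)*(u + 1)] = 3*u^2 - 12*u - 1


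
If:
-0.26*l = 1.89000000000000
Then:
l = -7.27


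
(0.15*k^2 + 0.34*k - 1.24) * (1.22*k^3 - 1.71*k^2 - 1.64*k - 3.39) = 0.183*k^5 + 0.1583*k^4 - 2.3402*k^3 + 1.0543*k^2 + 0.881*k + 4.2036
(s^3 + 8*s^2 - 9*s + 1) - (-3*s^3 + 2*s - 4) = 4*s^3 + 8*s^2 - 11*s + 5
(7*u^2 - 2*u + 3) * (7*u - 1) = 49*u^3 - 21*u^2 + 23*u - 3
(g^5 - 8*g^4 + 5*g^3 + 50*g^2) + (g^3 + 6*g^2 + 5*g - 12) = g^5 - 8*g^4 + 6*g^3 + 56*g^2 + 5*g - 12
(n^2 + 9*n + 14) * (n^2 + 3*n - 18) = n^4 + 12*n^3 + 23*n^2 - 120*n - 252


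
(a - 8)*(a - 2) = a^2 - 10*a + 16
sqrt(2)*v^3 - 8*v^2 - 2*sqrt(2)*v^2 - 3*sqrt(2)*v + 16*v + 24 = (v - 3)*(v - 4*sqrt(2))*(sqrt(2)*v + sqrt(2))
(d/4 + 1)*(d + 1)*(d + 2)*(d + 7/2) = d^4/4 + 21*d^3/8 + 77*d^2/8 + 57*d/4 + 7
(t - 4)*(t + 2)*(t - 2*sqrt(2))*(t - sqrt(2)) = t^4 - 3*sqrt(2)*t^3 - 2*t^3 - 4*t^2 + 6*sqrt(2)*t^2 - 8*t + 24*sqrt(2)*t - 32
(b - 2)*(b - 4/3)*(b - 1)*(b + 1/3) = b^4 - 4*b^3 + 41*b^2/9 - 2*b/3 - 8/9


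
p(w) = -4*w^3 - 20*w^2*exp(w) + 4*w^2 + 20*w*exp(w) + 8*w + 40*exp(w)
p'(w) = -20*w^2*exp(w) - 12*w^2 - 20*w*exp(w) + 8*w + 60*exp(w) + 8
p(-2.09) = 26.24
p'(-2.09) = -59.35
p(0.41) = 71.24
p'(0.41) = 82.25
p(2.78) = -983.29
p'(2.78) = -2483.06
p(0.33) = 64.72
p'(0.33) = 80.58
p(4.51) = -25398.65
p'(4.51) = -39933.02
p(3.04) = -1807.80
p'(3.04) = -3959.26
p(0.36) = 67.15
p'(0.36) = 81.29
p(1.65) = 102.71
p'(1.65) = -154.40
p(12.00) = -423168697.69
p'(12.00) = -498031285.74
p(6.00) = -226592.12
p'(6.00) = -315050.46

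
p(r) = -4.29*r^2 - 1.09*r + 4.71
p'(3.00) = -26.83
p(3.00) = -37.17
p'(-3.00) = 24.65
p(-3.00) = -30.63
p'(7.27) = -63.47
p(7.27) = -229.95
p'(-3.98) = 33.06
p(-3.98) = -58.91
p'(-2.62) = 21.39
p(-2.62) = -21.88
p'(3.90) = -34.55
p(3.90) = -64.79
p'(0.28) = -3.49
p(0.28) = 4.07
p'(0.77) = -7.70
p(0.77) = 1.33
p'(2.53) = -22.80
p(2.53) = -25.51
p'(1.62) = -14.99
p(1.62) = -8.31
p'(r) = -8.58*r - 1.09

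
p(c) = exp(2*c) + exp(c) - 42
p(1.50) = -17.43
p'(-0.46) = 1.43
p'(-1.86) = 0.20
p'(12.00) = 52978407014.48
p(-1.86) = -41.82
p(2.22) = 51.98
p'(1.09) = 20.67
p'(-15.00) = 0.00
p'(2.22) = 178.76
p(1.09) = -30.18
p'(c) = 2*exp(2*c) + exp(c)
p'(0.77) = 11.49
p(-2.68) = -41.93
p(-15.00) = -42.00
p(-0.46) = -40.97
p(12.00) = 26489284842.63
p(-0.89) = -41.42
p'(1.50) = 44.65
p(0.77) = -35.18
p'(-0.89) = 0.75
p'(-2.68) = 0.08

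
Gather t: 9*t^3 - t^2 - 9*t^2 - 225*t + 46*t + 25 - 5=9*t^3 - 10*t^2 - 179*t + 20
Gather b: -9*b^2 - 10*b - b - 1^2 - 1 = -9*b^2 - 11*b - 2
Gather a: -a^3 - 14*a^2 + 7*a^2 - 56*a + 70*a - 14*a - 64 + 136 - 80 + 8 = -a^3 - 7*a^2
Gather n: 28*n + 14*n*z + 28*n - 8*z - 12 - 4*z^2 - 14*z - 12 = n*(14*z + 56) - 4*z^2 - 22*z - 24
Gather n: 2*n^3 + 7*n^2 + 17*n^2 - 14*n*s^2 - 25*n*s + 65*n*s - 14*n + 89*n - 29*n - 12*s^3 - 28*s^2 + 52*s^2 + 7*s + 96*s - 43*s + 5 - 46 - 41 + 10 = 2*n^3 + 24*n^2 + n*(-14*s^2 + 40*s + 46) - 12*s^3 + 24*s^2 + 60*s - 72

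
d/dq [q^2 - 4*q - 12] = 2*q - 4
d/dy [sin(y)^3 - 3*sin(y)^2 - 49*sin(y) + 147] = (3*sin(y)^2 - 6*sin(y) - 49)*cos(y)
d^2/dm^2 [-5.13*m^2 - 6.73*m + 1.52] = -10.2600000000000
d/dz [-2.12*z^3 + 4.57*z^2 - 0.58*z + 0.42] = -6.36*z^2 + 9.14*z - 0.58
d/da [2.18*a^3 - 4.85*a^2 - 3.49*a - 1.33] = 6.54*a^2 - 9.7*a - 3.49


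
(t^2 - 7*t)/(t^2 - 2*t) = (t - 7)/(t - 2)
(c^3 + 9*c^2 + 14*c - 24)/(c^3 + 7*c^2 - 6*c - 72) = (c - 1)/(c - 3)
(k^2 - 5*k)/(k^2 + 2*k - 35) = k/(k + 7)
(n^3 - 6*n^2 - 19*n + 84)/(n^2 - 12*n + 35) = (n^2 + n - 12)/(n - 5)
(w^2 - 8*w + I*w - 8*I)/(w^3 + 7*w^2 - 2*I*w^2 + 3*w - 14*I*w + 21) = (w - 8)/(w^2 + w*(7 - 3*I) - 21*I)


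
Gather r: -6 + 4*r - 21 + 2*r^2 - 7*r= 2*r^2 - 3*r - 27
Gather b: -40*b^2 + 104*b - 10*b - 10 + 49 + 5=-40*b^2 + 94*b + 44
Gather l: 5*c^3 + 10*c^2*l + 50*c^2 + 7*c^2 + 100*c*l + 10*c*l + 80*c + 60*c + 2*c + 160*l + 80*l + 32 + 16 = 5*c^3 + 57*c^2 + 142*c + l*(10*c^2 + 110*c + 240) + 48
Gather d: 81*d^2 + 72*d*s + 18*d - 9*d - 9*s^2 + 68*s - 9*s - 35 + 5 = 81*d^2 + d*(72*s + 9) - 9*s^2 + 59*s - 30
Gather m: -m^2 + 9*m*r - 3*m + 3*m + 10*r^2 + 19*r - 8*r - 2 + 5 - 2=-m^2 + 9*m*r + 10*r^2 + 11*r + 1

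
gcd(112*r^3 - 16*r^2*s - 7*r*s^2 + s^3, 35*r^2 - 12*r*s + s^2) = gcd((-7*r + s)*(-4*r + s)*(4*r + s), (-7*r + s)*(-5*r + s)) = 7*r - s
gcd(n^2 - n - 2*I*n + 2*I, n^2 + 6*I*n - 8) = 1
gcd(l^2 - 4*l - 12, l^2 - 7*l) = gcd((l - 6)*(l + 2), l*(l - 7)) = 1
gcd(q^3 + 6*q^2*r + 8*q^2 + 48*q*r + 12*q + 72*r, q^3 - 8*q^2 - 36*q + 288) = q + 6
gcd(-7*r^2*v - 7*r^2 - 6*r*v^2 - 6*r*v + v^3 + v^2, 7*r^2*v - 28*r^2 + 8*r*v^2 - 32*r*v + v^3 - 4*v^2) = r + v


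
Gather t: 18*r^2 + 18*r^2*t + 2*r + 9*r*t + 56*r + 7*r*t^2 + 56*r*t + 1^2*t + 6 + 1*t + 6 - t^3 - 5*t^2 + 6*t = 18*r^2 + 58*r - t^3 + t^2*(7*r - 5) + t*(18*r^2 + 65*r + 8) + 12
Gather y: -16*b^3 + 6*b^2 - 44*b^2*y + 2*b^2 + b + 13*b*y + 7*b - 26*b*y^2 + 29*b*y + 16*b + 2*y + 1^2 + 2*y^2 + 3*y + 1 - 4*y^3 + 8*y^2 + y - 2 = -16*b^3 + 8*b^2 + 24*b - 4*y^3 + y^2*(10 - 26*b) + y*(-44*b^2 + 42*b + 6)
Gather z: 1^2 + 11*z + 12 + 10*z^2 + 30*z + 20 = 10*z^2 + 41*z + 33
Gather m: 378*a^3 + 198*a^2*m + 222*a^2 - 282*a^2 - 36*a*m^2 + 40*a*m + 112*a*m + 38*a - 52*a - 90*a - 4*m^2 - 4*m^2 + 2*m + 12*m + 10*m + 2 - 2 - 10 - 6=378*a^3 - 60*a^2 - 104*a + m^2*(-36*a - 8) + m*(198*a^2 + 152*a + 24) - 16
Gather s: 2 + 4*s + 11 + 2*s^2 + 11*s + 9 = 2*s^2 + 15*s + 22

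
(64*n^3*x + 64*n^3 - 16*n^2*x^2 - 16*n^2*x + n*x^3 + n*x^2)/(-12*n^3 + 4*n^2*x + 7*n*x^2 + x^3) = n*(64*n^2*x + 64*n^2 - 16*n*x^2 - 16*n*x + x^3 + x^2)/(-12*n^3 + 4*n^2*x + 7*n*x^2 + x^3)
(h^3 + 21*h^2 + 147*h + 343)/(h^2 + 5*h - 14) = (h^2 + 14*h + 49)/(h - 2)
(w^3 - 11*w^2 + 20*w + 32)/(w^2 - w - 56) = (w^2 - 3*w - 4)/(w + 7)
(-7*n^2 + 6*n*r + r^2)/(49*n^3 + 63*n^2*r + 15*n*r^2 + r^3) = (-n + r)/(7*n^2 + 8*n*r + r^2)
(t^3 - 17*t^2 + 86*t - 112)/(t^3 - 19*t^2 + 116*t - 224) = (t - 2)/(t - 4)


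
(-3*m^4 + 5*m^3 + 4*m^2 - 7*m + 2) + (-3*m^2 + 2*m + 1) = -3*m^4 + 5*m^3 + m^2 - 5*m + 3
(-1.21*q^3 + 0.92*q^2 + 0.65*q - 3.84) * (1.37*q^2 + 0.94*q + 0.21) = -1.6577*q^5 + 0.123*q^4 + 1.5012*q^3 - 4.4566*q^2 - 3.4731*q - 0.8064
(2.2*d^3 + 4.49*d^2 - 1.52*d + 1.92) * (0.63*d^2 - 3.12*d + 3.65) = 1.386*d^5 - 4.0353*d^4 - 6.9364*d^3 + 22.3405*d^2 - 11.5384*d + 7.008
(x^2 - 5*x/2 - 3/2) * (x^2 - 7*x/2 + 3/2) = x^4 - 6*x^3 + 35*x^2/4 + 3*x/2 - 9/4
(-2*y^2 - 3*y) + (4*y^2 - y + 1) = 2*y^2 - 4*y + 1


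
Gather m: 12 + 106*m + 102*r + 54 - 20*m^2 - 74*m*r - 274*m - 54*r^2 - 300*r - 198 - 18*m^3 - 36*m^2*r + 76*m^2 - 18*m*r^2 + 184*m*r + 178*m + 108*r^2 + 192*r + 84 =-18*m^3 + m^2*(56 - 36*r) + m*(-18*r^2 + 110*r + 10) + 54*r^2 - 6*r - 48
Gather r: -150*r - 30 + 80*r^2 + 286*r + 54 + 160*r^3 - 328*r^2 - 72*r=160*r^3 - 248*r^2 + 64*r + 24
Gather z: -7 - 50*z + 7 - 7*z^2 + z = -7*z^2 - 49*z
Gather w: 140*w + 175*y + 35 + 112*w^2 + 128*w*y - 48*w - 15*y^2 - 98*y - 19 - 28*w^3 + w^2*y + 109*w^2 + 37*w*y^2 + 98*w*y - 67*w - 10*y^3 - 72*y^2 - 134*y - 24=-28*w^3 + w^2*(y + 221) + w*(37*y^2 + 226*y + 25) - 10*y^3 - 87*y^2 - 57*y - 8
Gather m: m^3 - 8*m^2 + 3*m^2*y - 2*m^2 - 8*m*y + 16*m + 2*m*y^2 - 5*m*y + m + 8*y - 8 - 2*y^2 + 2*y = m^3 + m^2*(3*y - 10) + m*(2*y^2 - 13*y + 17) - 2*y^2 + 10*y - 8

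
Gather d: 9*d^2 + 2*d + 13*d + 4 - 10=9*d^2 + 15*d - 6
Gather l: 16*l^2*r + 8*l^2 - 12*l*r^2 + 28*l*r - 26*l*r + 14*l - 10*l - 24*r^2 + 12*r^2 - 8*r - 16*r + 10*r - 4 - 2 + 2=l^2*(16*r + 8) + l*(-12*r^2 + 2*r + 4) - 12*r^2 - 14*r - 4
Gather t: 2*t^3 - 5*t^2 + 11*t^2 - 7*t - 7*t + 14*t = 2*t^3 + 6*t^2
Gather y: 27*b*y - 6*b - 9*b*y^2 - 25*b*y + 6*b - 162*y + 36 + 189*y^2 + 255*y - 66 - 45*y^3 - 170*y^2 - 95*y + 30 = -45*y^3 + y^2*(19 - 9*b) + y*(2*b - 2)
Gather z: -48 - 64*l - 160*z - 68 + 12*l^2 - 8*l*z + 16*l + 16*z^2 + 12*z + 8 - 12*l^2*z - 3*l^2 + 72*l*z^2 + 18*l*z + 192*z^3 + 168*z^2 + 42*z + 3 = 9*l^2 - 48*l + 192*z^3 + z^2*(72*l + 184) + z*(-12*l^2 + 10*l - 106) - 105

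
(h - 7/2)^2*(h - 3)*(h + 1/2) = h^4 - 19*h^3/2 + 113*h^2/4 - 161*h/8 - 147/8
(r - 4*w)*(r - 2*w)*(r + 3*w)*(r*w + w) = r^4*w - 3*r^3*w^2 + r^3*w - 10*r^2*w^3 - 3*r^2*w^2 + 24*r*w^4 - 10*r*w^3 + 24*w^4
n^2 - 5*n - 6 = (n - 6)*(n + 1)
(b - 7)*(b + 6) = b^2 - b - 42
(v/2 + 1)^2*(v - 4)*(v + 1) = v^4/4 + v^3/4 - 3*v^2 - 7*v - 4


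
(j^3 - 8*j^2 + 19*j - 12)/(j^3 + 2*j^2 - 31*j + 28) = (j - 3)/(j + 7)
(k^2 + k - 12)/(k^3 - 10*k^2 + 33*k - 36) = (k + 4)/(k^2 - 7*k + 12)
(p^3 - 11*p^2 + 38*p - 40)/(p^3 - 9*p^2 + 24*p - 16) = (p^2 - 7*p + 10)/(p^2 - 5*p + 4)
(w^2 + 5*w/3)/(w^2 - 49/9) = 3*w*(3*w + 5)/(9*w^2 - 49)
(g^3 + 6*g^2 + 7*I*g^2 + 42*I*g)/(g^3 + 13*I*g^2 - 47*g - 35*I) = g*(g + 6)/(g^2 + 6*I*g - 5)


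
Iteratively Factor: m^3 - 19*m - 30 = (m + 3)*(m^2 - 3*m - 10) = (m + 2)*(m + 3)*(m - 5)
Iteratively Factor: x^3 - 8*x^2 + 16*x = (x - 4)*(x^2 - 4*x) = x*(x - 4)*(x - 4)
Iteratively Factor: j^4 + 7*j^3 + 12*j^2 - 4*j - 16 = (j + 2)*(j^3 + 5*j^2 + 2*j - 8) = (j - 1)*(j + 2)*(j^2 + 6*j + 8) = (j - 1)*(j + 2)*(j + 4)*(j + 2)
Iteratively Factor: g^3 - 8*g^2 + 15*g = (g)*(g^2 - 8*g + 15) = g*(g - 3)*(g - 5)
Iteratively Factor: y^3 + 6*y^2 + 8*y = (y)*(y^2 + 6*y + 8) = y*(y + 2)*(y + 4)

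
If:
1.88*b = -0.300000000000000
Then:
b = -0.16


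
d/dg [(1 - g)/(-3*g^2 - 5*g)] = (-3*g^2 + 6*g + 5)/(g^2*(9*g^2 + 30*g + 25))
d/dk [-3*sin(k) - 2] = -3*cos(k)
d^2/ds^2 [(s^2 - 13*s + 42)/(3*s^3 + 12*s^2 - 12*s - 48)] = 2*(s^6 - 39*s^5 + 108*s^4 + 1212*s^3 + 456*s^2 - 2496*s + 4448)/(3*(s^9 + 12*s^8 + 36*s^7 - 80*s^6 - 528*s^5 - 192*s^4 + 2240*s^3 + 2304*s^2 - 3072*s - 4096))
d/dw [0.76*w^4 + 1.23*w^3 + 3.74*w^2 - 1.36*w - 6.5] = 3.04*w^3 + 3.69*w^2 + 7.48*w - 1.36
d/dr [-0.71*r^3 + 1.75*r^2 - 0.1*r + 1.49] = -2.13*r^2 + 3.5*r - 0.1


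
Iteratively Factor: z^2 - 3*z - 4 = (z + 1)*(z - 4)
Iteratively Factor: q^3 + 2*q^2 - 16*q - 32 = (q - 4)*(q^2 + 6*q + 8) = (q - 4)*(q + 4)*(q + 2)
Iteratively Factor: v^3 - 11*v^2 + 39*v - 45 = (v - 3)*(v^2 - 8*v + 15) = (v - 3)^2*(v - 5)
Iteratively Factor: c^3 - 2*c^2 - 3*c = (c + 1)*(c^2 - 3*c) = (c - 3)*(c + 1)*(c)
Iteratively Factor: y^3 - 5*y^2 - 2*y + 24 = (y - 4)*(y^2 - y - 6) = (y - 4)*(y + 2)*(y - 3)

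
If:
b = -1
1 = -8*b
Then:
No Solution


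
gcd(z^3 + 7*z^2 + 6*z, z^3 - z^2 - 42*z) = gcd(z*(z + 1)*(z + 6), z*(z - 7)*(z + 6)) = z^2 + 6*z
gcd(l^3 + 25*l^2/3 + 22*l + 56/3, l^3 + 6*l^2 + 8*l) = l^2 + 6*l + 8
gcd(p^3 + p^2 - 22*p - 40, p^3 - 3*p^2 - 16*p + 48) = p + 4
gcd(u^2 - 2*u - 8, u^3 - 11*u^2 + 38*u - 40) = u - 4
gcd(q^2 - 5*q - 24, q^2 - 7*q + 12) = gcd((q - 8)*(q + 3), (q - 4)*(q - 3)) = 1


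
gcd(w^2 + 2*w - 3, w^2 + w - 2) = w - 1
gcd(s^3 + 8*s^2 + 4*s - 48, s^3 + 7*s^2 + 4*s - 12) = s + 6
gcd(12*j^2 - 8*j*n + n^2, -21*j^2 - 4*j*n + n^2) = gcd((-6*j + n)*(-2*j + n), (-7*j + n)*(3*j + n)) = 1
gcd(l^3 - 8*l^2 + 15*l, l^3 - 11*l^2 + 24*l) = l^2 - 3*l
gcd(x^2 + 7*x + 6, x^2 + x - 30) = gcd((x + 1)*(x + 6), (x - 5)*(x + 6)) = x + 6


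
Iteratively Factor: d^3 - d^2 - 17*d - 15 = (d + 3)*(d^2 - 4*d - 5) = (d - 5)*(d + 3)*(d + 1)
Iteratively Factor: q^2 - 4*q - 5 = (q + 1)*(q - 5)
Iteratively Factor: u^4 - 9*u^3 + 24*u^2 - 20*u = (u - 5)*(u^3 - 4*u^2 + 4*u) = (u - 5)*(u - 2)*(u^2 - 2*u) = u*(u - 5)*(u - 2)*(u - 2)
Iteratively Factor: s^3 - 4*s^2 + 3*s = (s)*(s^2 - 4*s + 3) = s*(s - 1)*(s - 3)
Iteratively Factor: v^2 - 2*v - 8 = (v + 2)*(v - 4)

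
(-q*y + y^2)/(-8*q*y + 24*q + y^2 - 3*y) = y*(q - y)/(8*q*y - 24*q - y^2 + 3*y)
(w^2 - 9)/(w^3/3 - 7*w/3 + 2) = 3*(w - 3)/(w^2 - 3*w + 2)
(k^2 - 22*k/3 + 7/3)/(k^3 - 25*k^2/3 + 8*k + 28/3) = (3*k - 1)/(3*k^2 - 4*k - 4)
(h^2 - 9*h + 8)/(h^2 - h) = (h - 8)/h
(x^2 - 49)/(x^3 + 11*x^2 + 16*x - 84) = (x - 7)/(x^2 + 4*x - 12)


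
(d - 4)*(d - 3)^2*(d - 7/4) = d^4 - 47*d^3/4 + 101*d^2/2 - 375*d/4 + 63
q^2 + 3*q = q*(q + 3)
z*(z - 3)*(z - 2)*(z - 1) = z^4 - 6*z^3 + 11*z^2 - 6*z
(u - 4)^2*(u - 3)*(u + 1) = u^4 - 10*u^3 + 29*u^2 - 8*u - 48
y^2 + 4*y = y*(y + 4)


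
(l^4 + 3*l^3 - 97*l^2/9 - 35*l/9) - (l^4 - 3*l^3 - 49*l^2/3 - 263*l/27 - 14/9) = 6*l^3 + 50*l^2/9 + 158*l/27 + 14/9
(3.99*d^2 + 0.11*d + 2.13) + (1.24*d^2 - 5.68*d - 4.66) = 5.23*d^2 - 5.57*d - 2.53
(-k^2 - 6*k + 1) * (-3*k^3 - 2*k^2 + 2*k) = 3*k^5 + 20*k^4 + 7*k^3 - 14*k^2 + 2*k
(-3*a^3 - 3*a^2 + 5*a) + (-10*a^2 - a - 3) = -3*a^3 - 13*a^2 + 4*a - 3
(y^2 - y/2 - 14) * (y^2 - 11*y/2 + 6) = y^4 - 6*y^3 - 21*y^2/4 + 74*y - 84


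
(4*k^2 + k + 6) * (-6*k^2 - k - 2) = -24*k^4 - 10*k^3 - 45*k^2 - 8*k - 12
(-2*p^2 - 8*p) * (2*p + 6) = -4*p^3 - 28*p^2 - 48*p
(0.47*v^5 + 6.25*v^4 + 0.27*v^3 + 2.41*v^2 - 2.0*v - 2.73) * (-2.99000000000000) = -1.4053*v^5 - 18.6875*v^4 - 0.8073*v^3 - 7.2059*v^2 + 5.98*v + 8.1627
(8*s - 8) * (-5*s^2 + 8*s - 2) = -40*s^3 + 104*s^2 - 80*s + 16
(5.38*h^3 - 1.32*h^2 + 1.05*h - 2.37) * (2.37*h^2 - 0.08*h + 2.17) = 12.7506*h^5 - 3.5588*h^4 + 14.2687*h^3 - 8.5653*h^2 + 2.4681*h - 5.1429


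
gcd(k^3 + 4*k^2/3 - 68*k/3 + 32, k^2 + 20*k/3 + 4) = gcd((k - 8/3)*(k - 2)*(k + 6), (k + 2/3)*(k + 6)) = k + 6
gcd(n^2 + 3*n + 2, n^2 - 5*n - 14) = n + 2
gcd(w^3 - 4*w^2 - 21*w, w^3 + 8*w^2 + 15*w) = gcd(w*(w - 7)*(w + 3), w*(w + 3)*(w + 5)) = w^2 + 3*w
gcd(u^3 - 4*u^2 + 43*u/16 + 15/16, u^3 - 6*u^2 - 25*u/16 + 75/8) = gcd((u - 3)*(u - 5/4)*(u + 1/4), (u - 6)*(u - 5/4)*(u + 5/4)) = u - 5/4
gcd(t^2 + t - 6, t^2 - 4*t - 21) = t + 3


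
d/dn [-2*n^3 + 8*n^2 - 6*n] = -6*n^2 + 16*n - 6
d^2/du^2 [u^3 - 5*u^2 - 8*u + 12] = 6*u - 10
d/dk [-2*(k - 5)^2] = 20 - 4*k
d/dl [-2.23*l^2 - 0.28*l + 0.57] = -4.46*l - 0.28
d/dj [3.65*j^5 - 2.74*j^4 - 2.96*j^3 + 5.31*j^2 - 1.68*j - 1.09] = 18.25*j^4 - 10.96*j^3 - 8.88*j^2 + 10.62*j - 1.68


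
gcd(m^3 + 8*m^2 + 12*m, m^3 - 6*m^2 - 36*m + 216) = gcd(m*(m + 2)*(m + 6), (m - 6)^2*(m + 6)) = m + 6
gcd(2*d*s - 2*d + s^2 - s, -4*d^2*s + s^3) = 2*d + s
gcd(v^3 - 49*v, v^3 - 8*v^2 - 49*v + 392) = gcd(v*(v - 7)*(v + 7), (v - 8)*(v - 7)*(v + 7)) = v^2 - 49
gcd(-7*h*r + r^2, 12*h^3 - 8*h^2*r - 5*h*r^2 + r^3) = 1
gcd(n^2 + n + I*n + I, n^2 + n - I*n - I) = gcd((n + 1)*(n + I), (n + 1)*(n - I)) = n + 1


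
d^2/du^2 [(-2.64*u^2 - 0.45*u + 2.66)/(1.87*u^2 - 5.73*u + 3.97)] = (-59.7229380000001*u^3 + 173.4051*u^2 - 150.968466*u + 31.485038)/(6.539203*u^6 - 60.111711*u^5 + 225.840648*u^4 - 443.366199*u^3 + 479.458488*u^2 - 270.929871*u + 62.570773)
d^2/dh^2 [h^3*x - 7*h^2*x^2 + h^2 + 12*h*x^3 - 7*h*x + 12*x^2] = 6*h*x - 14*x^2 + 2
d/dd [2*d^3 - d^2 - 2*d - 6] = 6*d^2 - 2*d - 2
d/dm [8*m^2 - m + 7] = 16*m - 1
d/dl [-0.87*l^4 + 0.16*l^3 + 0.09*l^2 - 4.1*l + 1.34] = -3.48*l^3 + 0.48*l^2 + 0.18*l - 4.1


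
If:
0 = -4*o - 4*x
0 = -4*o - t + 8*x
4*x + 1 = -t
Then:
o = 1/16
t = -3/4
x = -1/16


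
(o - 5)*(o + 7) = o^2 + 2*o - 35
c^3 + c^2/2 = c^2*(c + 1/2)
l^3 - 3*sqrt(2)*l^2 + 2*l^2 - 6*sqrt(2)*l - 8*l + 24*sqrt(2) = (l - 2)*(l + 4)*(l - 3*sqrt(2))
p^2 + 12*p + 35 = (p + 5)*(p + 7)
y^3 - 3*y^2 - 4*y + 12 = (y - 3)*(y - 2)*(y + 2)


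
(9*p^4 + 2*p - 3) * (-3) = -27*p^4 - 6*p + 9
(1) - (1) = 0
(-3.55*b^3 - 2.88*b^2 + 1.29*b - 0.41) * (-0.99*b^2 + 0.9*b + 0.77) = 3.5145*b^5 - 0.3438*b^4 - 6.6026*b^3 - 0.6507*b^2 + 0.6243*b - 0.3157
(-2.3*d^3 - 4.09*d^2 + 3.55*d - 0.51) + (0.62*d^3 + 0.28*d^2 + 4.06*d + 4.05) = -1.68*d^3 - 3.81*d^2 + 7.61*d + 3.54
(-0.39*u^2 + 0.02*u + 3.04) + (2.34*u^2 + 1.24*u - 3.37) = 1.95*u^2 + 1.26*u - 0.33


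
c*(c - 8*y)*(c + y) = c^3 - 7*c^2*y - 8*c*y^2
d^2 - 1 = (d - 1)*(d + 1)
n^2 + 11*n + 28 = (n + 4)*(n + 7)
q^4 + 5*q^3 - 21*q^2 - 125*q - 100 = (q - 5)*(q + 1)*(q + 4)*(q + 5)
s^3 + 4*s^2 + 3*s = s*(s + 1)*(s + 3)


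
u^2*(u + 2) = u^3 + 2*u^2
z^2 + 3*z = z*(z + 3)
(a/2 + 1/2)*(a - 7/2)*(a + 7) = a^3/2 + 9*a^2/4 - 21*a/2 - 49/4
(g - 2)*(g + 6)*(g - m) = g^3 - g^2*m + 4*g^2 - 4*g*m - 12*g + 12*m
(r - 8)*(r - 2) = r^2 - 10*r + 16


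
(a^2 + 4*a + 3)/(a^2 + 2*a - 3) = (a + 1)/(a - 1)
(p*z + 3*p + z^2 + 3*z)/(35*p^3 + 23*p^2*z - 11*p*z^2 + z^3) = (z + 3)/(35*p^2 - 12*p*z + z^2)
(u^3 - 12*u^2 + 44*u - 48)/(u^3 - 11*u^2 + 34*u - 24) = (u - 2)/(u - 1)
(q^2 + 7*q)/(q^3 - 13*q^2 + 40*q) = (q + 7)/(q^2 - 13*q + 40)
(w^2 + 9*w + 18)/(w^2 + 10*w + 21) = (w + 6)/(w + 7)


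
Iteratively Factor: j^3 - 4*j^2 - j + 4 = (j + 1)*(j^2 - 5*j + 4) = (j - 1)*(j + 1)*(j - 4)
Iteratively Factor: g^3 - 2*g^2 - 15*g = (g)*(g^2 - 2*g - 15) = g*(g - 5)*(g + 3)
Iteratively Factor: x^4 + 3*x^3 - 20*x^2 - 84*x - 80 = (x + 2)*(x^3 + x^2 - 22*x - 40) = (x - 5)*(x + 2)*(x^2 + 6*x + 8) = (x - 5)*(x + 2)^2*(x + 4)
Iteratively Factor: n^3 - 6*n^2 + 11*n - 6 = (n - 2)*(n^2 - 4*n + 3) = (n - 3)*(n - 2)*(n - 1)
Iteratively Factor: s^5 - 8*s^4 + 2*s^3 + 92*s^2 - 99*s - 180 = (s - 5)*(s^4 - 3*s^3 - 13*s^2 + 27*s + 36) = (s - 5)*(s + 1)*(s^3 - 4*s^2 - 9*s + 36) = (s - 5)*(s - 4)*(s + 1)*(s^2 - 9) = (s - 5)*(s - 4)*(s - 3)*(s + 1)*(s + 3)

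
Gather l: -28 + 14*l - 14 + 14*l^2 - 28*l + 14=14*l^2 - 14*l - 28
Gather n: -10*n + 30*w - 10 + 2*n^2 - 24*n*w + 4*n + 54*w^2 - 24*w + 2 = 2*n^2 + n*(-24*w - 6) + 54*w^2 + 6*w - 8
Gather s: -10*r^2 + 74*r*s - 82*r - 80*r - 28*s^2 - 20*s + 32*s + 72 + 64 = -10*r^2 - 162*r - 28*s^2 + s*(74*r + 12) + 136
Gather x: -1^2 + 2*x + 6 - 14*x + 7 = 12 - 12*x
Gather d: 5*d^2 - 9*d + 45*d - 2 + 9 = 5*d^2 + 36*d + 7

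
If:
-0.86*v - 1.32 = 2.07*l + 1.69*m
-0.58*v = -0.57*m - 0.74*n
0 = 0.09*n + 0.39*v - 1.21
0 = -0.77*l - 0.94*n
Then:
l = -2.14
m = 0.47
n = 1.75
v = 2.70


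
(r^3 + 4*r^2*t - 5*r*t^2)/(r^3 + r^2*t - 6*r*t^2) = (r^2 + 4*r*t - 5*t^2)/(r^2 + r*t - 6*t^2)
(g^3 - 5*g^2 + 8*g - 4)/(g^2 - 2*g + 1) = (g^2 - 4*g + 4)/(g - 1)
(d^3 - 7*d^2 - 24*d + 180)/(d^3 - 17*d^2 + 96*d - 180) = (d + 5)/(d - 5)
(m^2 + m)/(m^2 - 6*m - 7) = m/(m - 7)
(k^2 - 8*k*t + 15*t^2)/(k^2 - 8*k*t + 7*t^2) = (k^2 - 8*k*t + 15*t^2)/(k^2 - 8*k*t + 7*t^2)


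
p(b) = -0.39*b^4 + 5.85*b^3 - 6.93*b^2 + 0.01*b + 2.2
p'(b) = -1.56*b^3 + 17.55*b^2 - 13.86*b + 0.01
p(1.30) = 2.24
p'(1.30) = 8.22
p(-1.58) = -40.62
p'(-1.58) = 71.87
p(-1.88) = -66.06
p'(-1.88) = 98.46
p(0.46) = 1.29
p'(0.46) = -2.80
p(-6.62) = -2747.78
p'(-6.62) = 1313.46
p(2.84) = 54.96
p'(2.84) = 66.47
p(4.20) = 192.06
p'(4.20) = 135.80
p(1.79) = 9.56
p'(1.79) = 22.49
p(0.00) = 2.20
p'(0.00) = 0.01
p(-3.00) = -249.74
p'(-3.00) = 241.66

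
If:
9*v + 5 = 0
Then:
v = -5/9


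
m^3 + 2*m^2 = m^2*(m + 2)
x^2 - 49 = (x - 7)*(x + 7)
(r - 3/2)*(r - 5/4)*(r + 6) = r^3 + 13*r^2/4 - 117*r/8 + 45/4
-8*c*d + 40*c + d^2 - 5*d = (-8*c + d)*(d - 5)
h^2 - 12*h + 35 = (h - 7)*(h - 5)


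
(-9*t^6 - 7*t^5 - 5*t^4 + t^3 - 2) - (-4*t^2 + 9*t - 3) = -9*t^6 - 7*t^5 - 5*t^4 + t^3 + 4*t^2 - 9*t + 1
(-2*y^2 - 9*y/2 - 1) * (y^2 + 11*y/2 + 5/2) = -2*y^4 - 31*y^3/2 - 123*y^2/4 - 67*y/4 - 5/2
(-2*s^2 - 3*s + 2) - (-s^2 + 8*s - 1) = -s^2 - 11*s + 3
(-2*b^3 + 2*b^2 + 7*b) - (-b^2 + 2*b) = -2*b^3 + 3*b^2 + 5*b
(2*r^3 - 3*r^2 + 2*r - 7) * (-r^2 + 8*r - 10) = -2*r^5 + 19*r^4 - 46*r^3 + 53*r^2 - 76*r + 70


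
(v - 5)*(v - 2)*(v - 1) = v^3 - 8*v^2 + 17*v - 10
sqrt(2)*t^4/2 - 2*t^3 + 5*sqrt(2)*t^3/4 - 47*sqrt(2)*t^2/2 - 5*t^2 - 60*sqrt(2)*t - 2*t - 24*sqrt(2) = (t + 1/2)*(t - 6*sqrt(2))*(t + 4*sqrt(2))*(sqrt(2)*t/2 + sqrt(2))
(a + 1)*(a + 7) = a^2 + 8*a + 7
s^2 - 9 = (s - 3)*(s + 3)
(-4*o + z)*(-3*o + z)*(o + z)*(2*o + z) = 24*o^4 + 22*o^3*z - 7*o^2*z^2 - 4*o*z^3 + z^4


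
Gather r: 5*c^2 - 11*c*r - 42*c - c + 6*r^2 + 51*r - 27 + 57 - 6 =5*c^2 - 43*c + 6*r^2 + r*(51 - 11*c) + 24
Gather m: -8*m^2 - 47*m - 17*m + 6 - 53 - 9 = -8*m^2 - 64*m - 56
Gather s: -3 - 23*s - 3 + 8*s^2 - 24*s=8*s^2 - 47*s - 6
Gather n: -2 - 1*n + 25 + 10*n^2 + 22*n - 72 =10*n^2 + 21*n - 49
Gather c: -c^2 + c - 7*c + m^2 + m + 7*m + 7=-c^2 - 6*c + m^2 + 8*m + 7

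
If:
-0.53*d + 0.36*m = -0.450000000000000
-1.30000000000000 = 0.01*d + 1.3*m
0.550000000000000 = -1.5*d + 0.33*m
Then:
No Solution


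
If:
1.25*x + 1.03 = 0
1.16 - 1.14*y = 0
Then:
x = -0.82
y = 1.02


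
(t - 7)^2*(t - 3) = t^3 - 17*t^2 + 91*t - 147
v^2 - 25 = (v - 5)*(v + 5)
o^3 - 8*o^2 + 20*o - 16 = (o - 4)*(o - 2)^2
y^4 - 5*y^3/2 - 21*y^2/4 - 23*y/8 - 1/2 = (y - 4)*(y + 1/2)^3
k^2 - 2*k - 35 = (k - 7)*(k + 5)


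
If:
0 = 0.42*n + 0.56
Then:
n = -1.33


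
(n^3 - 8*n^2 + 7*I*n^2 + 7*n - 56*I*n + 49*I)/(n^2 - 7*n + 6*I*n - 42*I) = (n^2 + n*(-1 + 7*I) - 7*I)/(n + 6*I)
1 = 1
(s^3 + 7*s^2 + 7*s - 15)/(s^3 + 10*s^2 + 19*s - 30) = (s + 3)/(s + 6)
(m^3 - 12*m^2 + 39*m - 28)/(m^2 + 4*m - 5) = (m^2 - 11*m + 28)/(m + 5)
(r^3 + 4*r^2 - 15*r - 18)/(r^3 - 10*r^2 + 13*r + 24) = (r + 6)/(r - 8)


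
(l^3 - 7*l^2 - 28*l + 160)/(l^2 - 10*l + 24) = (l^2 - 3*l - 40)/(l - 6)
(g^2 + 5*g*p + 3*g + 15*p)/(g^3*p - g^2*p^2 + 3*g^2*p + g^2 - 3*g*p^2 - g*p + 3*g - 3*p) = (-g - 5*p)/(-g^2*p + g*p^2 - g + p)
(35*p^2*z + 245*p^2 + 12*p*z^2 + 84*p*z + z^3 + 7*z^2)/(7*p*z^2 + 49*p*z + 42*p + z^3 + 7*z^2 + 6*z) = (5*p*z + 35*p + z^2 + 7*z)/(z^2 + 7*z + 6)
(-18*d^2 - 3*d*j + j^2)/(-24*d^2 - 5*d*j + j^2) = (6*d - j)/(8*d - j)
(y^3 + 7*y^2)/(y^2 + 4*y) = y*(y + 7)/(y + 4)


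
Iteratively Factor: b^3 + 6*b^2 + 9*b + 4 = (b + 1)*(b^2 + 5*b + 4) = (b + 1)^2*(b + 4)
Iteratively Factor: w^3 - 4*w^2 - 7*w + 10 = (w - 1)*(w^2 - 3*w - 10) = (w - 1)*(w + 2)*(w - 5)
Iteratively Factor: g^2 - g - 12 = (g + 3)*(g - 4)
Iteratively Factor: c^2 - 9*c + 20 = (c - 5)*(c - 4)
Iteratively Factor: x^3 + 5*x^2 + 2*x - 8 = (x + 2)*(x^2 + 3*x - 4) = (x - 1)*(x + 2)*(x + 4)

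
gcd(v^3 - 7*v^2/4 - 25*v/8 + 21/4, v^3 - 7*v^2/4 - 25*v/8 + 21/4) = v^3 - 7*v^2/4 - 25*v/8 + 21/4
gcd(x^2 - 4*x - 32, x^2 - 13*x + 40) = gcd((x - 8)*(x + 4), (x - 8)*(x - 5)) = x - 8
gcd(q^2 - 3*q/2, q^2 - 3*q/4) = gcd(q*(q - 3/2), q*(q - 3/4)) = q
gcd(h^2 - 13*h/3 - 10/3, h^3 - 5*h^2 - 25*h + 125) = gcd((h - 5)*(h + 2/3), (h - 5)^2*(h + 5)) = h - 5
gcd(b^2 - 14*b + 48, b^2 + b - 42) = b - 6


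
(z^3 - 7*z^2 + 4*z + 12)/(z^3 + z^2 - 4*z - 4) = (z - 6)/(z + 2)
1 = 1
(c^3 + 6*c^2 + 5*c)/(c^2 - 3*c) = (c^2 + 6*c + 5)/(c - 3)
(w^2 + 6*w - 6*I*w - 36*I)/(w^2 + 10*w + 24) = (w - 6*I)/(w + 4)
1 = 1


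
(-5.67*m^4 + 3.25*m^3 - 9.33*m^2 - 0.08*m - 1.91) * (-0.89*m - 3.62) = 5.0463*m^5 + 17.6329*m^4 - 3.4613*m^3 + 33.8458*m^2 + 1.9895*m + 6.9142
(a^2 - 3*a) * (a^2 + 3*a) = a^4 - 9*a^2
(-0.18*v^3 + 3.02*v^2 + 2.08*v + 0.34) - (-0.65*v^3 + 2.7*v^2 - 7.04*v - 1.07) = 0.47*v^3 + 0.32*v^2 + 9.12*v + 1.41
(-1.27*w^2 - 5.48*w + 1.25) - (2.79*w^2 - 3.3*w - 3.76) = -4.06*w^2 - 2.18*w + 5.01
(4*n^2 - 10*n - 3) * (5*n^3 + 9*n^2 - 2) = 20*n^5 - 14*n^4 - 105*n^3 - 35*n^2 + 20*n + 6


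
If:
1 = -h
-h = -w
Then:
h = -1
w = -1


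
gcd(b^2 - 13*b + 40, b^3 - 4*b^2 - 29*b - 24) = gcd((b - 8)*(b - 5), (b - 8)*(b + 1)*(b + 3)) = b - 8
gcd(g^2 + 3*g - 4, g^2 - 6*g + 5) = g - 1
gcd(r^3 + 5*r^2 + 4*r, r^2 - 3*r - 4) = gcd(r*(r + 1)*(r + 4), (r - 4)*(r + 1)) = r + 1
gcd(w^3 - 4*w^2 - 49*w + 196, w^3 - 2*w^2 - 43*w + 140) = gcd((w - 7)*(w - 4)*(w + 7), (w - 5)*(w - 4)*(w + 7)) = w^2 + 3*w - 28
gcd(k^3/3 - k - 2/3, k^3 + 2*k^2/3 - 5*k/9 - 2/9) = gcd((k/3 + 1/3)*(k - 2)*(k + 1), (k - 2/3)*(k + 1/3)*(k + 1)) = k + 1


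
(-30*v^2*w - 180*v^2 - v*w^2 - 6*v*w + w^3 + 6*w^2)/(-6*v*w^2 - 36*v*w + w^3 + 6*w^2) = (5*v + w)/w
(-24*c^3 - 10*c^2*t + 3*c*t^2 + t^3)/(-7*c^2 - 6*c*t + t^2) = (24*c^3 + 10*c^2*t - 3*c*t^2 - t^3)/(7*c^2 + 6*c*t - t^2)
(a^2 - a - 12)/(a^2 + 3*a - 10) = (a^2 - a - 12)/(a^2 + 3*a - 10)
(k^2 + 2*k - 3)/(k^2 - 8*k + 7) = (k + 3)/(k - 7)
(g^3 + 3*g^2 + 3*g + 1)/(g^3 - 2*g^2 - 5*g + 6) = (g^3 + 3*g^2 + 3*g + 1)/(g^3 - 2*g^2 - 5*g + 6)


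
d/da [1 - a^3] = -3*a^2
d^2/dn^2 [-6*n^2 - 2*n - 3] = -12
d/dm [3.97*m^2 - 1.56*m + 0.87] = 7.94*m - 1.56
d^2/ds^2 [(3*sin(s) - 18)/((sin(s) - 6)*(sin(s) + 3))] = 3*(3*sin(s) + cos(s)^2 + 1)/(sin(s) + 3)^3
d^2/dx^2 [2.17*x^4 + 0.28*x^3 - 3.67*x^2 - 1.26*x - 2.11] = 26.04*x^2 + 1.68*x - 7.34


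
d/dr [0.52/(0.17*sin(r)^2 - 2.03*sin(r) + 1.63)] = (1.0556 - 0.1768*sin(r))*cos(r)/(0.17*sin(r)^2 - 2.03*sin(r) + 1.63)^2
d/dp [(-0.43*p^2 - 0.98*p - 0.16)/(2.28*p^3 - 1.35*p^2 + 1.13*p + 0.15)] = (0.9804*p^4 + 4.4688*p^3 - 0.7145*p^2 - 0.561*p + 0.0338)/(5.1984*p^6 - 6.156*p^5 + 6.9753*p^4 - 2.367*p^3 + 0.8719*p^2 + 0.339*p + 0.0225)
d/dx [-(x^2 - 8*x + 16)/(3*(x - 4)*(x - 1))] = -1/(x^2 - 2*x + 1)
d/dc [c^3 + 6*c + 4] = 3*c^2 + 6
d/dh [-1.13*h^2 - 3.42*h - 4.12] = -2.26*h - 3.42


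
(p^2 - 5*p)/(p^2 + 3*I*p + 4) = p*(p - 5)/(p^2 + 3*I*p + 4)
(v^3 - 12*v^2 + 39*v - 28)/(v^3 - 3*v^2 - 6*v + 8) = (v - 7)/(v + 2)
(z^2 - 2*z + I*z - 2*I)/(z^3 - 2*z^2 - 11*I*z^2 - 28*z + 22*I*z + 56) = (z + I)/(z^2 - 11*I*z - 28)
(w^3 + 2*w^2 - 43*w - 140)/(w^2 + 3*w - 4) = (w^2 - 2*w - 35)/(w - 1)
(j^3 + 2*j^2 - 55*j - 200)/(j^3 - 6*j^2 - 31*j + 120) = (j + 5)/(j - 3)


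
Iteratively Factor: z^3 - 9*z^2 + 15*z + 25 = (z - 5)*(z^2 - 4*z - 5) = (z - 5)*(z + 1)*(z - 5)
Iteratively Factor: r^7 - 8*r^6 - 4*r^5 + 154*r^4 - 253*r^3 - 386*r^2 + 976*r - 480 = (r - 5)*(r^6 - 3*r^5 - 19*r^4 + 59*r^3 + 42*r^2 - 176*r + 96) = (r - 5)*(r + 4)*(r^5 - 7*r^4 + 9*r^3 + 23*r^2 - 50*r + 24) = (r - 5)*(r - 1)*(r + 4)*(r^4 - 6*r^3 + 3*r^2 + 26*r - 24) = (r - 5)*(r - 1)^2*(r + 4)*(r^3 - 5*r^2 - 2*r + 24) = (r - 5)*(r - 3)*(r - 1)^2*(r + 4)*(r^2 - 2*r - 8) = (r - 5)*(r - 3)*(r - 1)^2*(r + 2)*(r + 4)*(r - 4)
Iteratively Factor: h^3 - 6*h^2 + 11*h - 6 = (h - 2)*(h^2 - 4*h + 3) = (h - 2)*(h - 1)*(h - 3)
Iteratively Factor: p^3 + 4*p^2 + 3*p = (p)*(p^2 + 4*p + 3) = p*(p + 1)*(p + 3)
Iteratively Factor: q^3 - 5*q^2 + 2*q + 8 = (q - 2)*(q^2 - 3*q - 4) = (q - 4)*(q - 2)*(q + 1)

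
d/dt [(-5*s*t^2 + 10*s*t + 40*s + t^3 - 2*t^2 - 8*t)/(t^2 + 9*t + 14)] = (-55*s + t^2 + 14*t - 28)/(t^2 + 14*t + 49)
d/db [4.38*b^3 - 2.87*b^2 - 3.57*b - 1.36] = 13.14*b^2 - 5.74*b - 3.57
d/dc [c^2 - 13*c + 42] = 2*c - 13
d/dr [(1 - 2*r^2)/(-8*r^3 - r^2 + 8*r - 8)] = 2*(-8*r^4 + 4*r^2 + 17*r - 4)/(64*r^6 + 16*r^5 - 127*r^4 + 112*r^3 + 80*r^2 - 128*r + 64)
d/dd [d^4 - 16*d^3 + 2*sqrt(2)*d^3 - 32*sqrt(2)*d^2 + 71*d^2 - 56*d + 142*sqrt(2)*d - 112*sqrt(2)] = 4*d^3 - 48*d^2 + 6*sqrt(2)*d^2 - 64*sqrt(2)*d + 142*d - 56 + 142*sqrt(2)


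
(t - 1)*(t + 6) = t^2 + 5*t - 6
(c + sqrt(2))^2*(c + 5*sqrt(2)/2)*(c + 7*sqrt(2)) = c^4 + 23*sqrt(2)*c^3/2 + 75*c^2 + 89*sqrt(2)*c + 70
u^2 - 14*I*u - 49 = (u - 7*I)^2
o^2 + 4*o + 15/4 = (o + 3/2)*(o + 5/2)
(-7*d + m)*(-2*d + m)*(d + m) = 14*d^3 + 5*d^2*m - 8*d*m^2 + m^3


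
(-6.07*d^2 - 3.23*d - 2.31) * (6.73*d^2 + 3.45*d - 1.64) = -40.8511*d^4 - 42.6794*d^3 - 16.735*d^2 - 2.6723*d + 3.7884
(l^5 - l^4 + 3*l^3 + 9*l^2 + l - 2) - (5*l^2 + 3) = l^5 - l^4 + 3*l^3 + 4*l^2 + l - 5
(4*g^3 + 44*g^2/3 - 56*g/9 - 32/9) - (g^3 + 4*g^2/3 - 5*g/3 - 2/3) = 3*g^3 + 40*g^2/3 - 41*g/9 - 26/9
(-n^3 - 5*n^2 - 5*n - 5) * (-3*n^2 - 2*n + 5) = 3*n^5 + 17*n^4 + 20*n^3 - 15*n - 25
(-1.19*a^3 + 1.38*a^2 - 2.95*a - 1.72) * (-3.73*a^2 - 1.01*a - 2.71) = 4.4387*a^5 - 3.9455*a^4 + 12.8346*a^3 + 5.6553*a^2 + 9.7317*a + 4.6612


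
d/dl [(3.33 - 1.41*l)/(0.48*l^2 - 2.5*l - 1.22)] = (0.6768*l^2 - 3.1968*l + 10.0452)/(0.2304*l^4 - 2.4*l^3 + 5.0788*l^2 + 6.1*l + 1.4884)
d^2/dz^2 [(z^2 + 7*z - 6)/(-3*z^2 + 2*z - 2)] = 2*(-69*z^3 + 180*z^2 + 18*z - 44)/(27*z^6 - 54*z^5 + 90*z^4 - 80*z^3 + 60*z^2 - 24*z + 8)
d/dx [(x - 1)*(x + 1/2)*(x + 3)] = 3*x^2 + 5*x - 2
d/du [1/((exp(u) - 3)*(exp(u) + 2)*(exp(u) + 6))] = (-3*exp(2*u) - 10*exp(u) + 12)*exp(u)/(exp(6*u) + 10*exp(5*u) + exp(4*u) - 192*exp(3*u) - 216*exp(2*u) + 864*exp(u) + 1296)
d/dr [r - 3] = 1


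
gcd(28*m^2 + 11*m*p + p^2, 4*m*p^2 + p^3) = 4*m + p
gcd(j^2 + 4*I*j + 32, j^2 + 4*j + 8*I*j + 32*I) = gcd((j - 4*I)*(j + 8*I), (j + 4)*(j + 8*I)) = j + 8*I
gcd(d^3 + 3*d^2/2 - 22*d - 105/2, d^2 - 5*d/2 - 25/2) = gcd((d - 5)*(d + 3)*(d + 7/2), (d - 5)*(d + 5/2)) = d - 5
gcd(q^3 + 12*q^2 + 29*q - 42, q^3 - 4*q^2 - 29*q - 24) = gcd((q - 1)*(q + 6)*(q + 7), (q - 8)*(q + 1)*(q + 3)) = 1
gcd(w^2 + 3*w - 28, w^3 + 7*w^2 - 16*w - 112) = w^2 + 3*w - 28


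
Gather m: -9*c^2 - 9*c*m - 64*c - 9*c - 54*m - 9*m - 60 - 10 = -9*c^2 - 73*c + m*(-9*c - 63) - 70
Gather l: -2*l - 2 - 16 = -2*l - 18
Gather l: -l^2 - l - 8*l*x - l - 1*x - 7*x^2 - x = -l^2 + l*(-8*x - 2) - 7*x^2 - 2*x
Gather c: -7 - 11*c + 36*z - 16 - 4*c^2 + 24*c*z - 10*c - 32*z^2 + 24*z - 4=-4*c^2 + c*(24*z - 21) - 32*z^2 + 60*z - 27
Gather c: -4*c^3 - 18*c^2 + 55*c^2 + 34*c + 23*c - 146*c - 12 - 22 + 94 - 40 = -4*c^3 + 37*c^2 - 89*c + 20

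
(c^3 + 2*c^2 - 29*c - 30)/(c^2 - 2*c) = (c^3 + 2*c^2 - 29*c - 30)/(c*(c - 2))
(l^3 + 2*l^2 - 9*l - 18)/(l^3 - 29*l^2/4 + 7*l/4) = 4*(l^3 + 2*l^2 - 9*l - 18)/(l*(4*l^2 - 29*l + 7))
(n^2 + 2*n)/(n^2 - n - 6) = n/(n - 3)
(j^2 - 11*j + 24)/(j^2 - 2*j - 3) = (j - 8)/(j + 1)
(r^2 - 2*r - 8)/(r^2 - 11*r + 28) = (r + 2)/(r - 7)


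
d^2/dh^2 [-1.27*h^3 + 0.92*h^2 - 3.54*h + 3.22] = 1.84 - 7.62*h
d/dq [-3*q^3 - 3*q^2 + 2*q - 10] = -9*q^2 - 6*q + 2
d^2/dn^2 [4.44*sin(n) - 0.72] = -4.44*sin(n)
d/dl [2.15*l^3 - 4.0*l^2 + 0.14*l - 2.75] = 6.45*l^2 - 8.0*l + 0.14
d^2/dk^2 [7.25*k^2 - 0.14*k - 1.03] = 14.5000000000000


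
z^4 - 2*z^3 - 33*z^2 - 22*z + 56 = (z - 7)*(z - 1)*(z + 2)*(z + 4)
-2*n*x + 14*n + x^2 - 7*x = (-2*n + x)*(x - 7)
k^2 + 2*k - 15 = (k - 3)*(k + 5)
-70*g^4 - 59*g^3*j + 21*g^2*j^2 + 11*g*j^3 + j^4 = (-2*g + j)*(g + j)*(5*g + j)*(7*g + j)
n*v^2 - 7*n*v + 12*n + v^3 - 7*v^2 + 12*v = (n + v)*(v - 4)*(v - 3)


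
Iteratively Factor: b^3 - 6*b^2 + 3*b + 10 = (b - 5)*(b^2 - b - 2) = (b - 5)*(b + 1)*(b - 2)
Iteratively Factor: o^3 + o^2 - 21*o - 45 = (o - 5)*(o^2 + 6*o + 9) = (o - 5)*(o + 3)*(o + 3)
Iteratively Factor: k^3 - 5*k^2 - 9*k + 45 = (k - 5)*(k^2 - 9) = (k - 5)*(k - 3)*(k + 3)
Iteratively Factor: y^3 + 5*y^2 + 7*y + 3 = (y + 3)*(y^2 + 2*y + 1) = (y + 1)*(y + 3)*(y + 1)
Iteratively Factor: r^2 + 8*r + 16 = (r + 4)*(r + 4)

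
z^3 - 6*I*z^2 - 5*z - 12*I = (z - 4*I)*(z - 3*I)*(z + I)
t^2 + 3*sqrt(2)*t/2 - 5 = (t - sqrt(2))*(t + 5*sqrt(2)/2)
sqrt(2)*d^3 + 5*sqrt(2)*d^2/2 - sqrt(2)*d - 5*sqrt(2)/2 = (d - 1)*(d + 5/2)*(sqrt(2)*d + sqrt(2))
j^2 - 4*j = j*(j - 4)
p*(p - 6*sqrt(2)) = p^2 - 6*sqrt(2)*p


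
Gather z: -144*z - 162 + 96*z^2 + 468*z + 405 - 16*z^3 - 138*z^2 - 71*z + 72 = -16*z^3 - 42*z^2 + 253*z + 315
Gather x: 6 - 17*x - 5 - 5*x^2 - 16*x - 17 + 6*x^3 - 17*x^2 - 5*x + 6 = 6*x^3 - 22*x^2 - 38*x - 10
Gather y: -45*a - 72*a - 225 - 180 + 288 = -117*a - 117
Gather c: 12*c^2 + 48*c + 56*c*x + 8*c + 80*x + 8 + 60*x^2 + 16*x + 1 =12*c^2 + c*(56*x + 56) + 60*x^2 + 96*x + 9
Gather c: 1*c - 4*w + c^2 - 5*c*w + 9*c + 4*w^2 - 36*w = c^2 + c*(10 - 5*w) + 4*w^2 - 40*w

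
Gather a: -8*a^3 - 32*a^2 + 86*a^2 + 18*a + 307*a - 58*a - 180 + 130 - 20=-8*a^3 + 54*a^2 + 267*a - 70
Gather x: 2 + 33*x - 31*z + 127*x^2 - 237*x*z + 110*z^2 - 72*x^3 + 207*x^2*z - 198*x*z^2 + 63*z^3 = -72*x^3 + x^2*(207*z + 127) + x*(-198*z^2 - 237*z + 33) + 63*z^3 + 110*z^2 - 31*z + 2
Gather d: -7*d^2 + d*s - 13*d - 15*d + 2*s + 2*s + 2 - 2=-7*d^2 + d*(s - 28) + 4*s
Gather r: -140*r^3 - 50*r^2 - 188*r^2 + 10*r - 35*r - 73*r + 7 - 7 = -140*r^3 - 238*r^2 - 98*r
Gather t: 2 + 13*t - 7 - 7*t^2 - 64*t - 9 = -7*t^2 - 51*t - 14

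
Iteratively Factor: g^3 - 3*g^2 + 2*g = (g)*(g^2 - 3*g + 2) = g*(g - 2)*(g - 1)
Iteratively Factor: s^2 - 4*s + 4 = (s - 2)*(s - 2)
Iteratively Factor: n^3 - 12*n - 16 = (n + 2)*(n^2 - 2*n - 8) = (n + 2)^2*(n - 4)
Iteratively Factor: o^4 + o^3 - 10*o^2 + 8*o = (o)*(o^3 + o^2 - 10*o + 8) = o*(o + 4)*(o^2 - 3*o + 2) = o*(o - 2)*(o + 4)*(o - 1)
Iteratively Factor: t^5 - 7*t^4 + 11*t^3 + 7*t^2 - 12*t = (t + 1)*(t^4 - 8*t^3 + 19*t^2 - 12*t) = (t - 1)*(t + 1)*(t^3 - 7*t^2 + 12*t) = (t - 4)*(t - 1)*(t + 1)*(t^2 - 3*t) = t*(t - 4)*(t - 1)*(t + 1)*(t - 3)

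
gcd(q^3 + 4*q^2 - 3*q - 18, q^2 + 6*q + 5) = 1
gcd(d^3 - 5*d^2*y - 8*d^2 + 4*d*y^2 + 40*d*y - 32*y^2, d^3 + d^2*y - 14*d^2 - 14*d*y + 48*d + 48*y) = d - 8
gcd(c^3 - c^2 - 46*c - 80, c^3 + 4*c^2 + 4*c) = c + 2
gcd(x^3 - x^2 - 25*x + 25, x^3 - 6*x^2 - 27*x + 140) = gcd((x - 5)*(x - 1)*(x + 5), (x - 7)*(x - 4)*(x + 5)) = x + 5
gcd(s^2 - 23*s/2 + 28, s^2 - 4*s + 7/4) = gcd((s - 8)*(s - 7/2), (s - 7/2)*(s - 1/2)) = s - 7/2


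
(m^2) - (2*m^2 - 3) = 3 - m^2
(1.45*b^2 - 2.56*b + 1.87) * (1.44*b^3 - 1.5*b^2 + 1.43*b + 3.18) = 2.088*b^5 - 5.8614*b^4 + 8.6063*b^3 - 1.8548*b^2 - 5.4667*b + 5.9466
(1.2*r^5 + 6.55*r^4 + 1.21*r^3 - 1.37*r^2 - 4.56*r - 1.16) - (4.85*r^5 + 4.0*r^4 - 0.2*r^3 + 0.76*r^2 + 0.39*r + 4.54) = -3.65*r^5 + 2.55*r^4 + 1.41*r^3 - 2.13*r^2 - 4.95*r - 5.7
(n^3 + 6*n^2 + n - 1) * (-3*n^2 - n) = -3*n^5 - 19*n^4 - 9*n^3 + 2*n^2 + n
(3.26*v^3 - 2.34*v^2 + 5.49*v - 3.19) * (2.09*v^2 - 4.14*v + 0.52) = 6.8134*v^5 - 18.387*v^4 + 22.8569*v^3 - 30.6125*v^2 + 16.0614*v - 1.6588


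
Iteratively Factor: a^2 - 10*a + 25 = (a - 5)*(a - 5)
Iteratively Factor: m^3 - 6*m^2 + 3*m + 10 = (m + 1)*(m^2 - 7*m + 10) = (m - 5)*(m + 1)*(m - 2)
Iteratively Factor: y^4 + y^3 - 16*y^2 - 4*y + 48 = (y + 2)*(y^3 - y^2 - 14*y + 24) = (y - 2)*(y + 2)*(y^2 + y - 12) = (y - 2)*(y + 2)*(y + 4)*(y - 3)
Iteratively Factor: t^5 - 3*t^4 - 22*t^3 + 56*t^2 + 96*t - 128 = (t - 1)*(t^4 - 2*t^3 - 24*t^2 + 32*t + 128) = (t - 4)*(t - 1)*(t^3 + 2*t^2 - 16*t - 32) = (t - 4)^2*(t - 1)*(t^2 + 6*t + 8) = (t - 4)^2*(t - 1)*(t + 4)*(t + 2)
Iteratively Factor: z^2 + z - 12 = (z - 3)*(z + 4)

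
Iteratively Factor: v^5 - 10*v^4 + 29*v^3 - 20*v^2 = (v - 4)*(v^4 - 6*v^3 + 5*v^2) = v*(v - 4)*(v^3 - 6*v^2 + 5*v) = v^2*(v - 4)*(v^2 - 6*v + 5) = v^2*(v - 5)*(v - 4)*(v - 1)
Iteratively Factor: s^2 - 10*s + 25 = (s - 5)*(s - 5)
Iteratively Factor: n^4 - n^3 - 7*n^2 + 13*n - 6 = (n - 2)*(n^3 + n^2 - 5*n + 3) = (n - 2)*(n + 3)*(n^2 - 2*n + 1) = (n - 2)*(n - 1)*(n + 3)*(n - 1)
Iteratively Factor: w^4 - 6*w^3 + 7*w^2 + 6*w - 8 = (w - 2)*(w^3 - 4*w^2 - w + 4) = (w - 2)*(w + 1)*(w^2 - 5*w + 4) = (w - 2)*(w - 1)*(w + 1)*(w - 4)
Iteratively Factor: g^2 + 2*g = (g)*(g + 2)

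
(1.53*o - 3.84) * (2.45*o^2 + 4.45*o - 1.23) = 3.7485*o^3 - 2.5995*o^2 - 18.9699*o + 4.7232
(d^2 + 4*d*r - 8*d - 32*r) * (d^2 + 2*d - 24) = d^4 + 4*d^3*r - 6*d^3 - 24*d^2*r - 40*d^2 - 160*d*r + 192*d + 768*r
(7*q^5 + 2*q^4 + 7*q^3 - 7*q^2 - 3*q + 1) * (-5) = -35*q^5 - 10*q^4 - 35*q^3 + 35*q^2 + 15*q - 5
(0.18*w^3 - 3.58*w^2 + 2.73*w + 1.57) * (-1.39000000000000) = -0.2502*w^3 + 4.9762*w^2 - 3.7947*w - 2.1823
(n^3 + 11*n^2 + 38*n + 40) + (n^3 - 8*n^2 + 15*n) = 2*n^3 + 3*n^2 + 53*n + 40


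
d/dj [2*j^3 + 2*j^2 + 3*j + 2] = 6*j^2 + 4*j + 3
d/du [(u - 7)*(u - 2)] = 2*u - 9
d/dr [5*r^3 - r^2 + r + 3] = 15*r^2 - 2*r + 1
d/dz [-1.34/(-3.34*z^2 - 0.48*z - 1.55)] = (-8.9512*z - 0.6432)/(3.34*z^2 + 0.48*z + 1.55)^2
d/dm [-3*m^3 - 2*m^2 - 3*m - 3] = -9*m^2 - 4*m - 3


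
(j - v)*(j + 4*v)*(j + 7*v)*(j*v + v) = j^4*v + 10*j^3*v^2 + j^3*v + 17*j^2*v^3 + 10*j^2*v^2 - 28*j*v^4 + 17*j*v^3 - 28*v^4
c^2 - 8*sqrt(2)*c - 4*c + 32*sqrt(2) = (c - 4)*(c - 8*sqrt(2))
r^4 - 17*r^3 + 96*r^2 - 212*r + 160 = (r - 8)*(r - 5)*(r - 2)^2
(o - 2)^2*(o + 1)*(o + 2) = o^4 - o^3 - 6*o^2 + 4*o + 8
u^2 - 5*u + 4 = (u - 4)*(u - 1)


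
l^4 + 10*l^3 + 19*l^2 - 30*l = l*(l - 1)*(l + 5)*(l + 6)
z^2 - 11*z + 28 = (z - 7)*(z - 4)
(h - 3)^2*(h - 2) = h^3 - 8*h^2 + 21*h - 18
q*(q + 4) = q^2 + 4*q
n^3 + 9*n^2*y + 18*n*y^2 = n*(n + 3*y)*(n + 6*y)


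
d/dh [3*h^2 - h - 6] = 6*h - 1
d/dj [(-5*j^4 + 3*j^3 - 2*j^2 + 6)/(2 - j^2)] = j*(10*j^4 - 3*j^3 - 40*j^2 + 18*j + 4)/(j^4 - 4*j^2 + 4)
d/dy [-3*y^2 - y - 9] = -6*y - 1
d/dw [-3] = 0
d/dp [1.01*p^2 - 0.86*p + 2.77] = 2.02*p - 0.86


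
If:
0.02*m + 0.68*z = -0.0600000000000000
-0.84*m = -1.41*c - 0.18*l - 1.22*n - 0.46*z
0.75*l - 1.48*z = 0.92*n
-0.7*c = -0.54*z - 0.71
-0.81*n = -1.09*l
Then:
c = 0.89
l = 0.49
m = 2.46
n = 0.66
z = -0.16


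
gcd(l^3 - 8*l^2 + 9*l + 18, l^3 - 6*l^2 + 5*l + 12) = l^2 - 2*l - 3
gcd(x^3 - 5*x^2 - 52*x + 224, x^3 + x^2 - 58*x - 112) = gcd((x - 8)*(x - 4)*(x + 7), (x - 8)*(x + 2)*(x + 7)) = x^2 - x - 56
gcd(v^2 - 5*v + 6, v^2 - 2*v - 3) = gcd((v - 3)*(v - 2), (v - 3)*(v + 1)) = v - 3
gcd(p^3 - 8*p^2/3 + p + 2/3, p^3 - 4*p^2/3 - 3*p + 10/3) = p^2 - 3*p + 2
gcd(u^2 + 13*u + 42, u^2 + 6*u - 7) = u + 7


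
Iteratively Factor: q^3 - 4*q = (q - 2)*(q^2 + 2*q) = q*(q - 2)*(q + 2)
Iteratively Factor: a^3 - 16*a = (a + 4)*(a^2 - 4*a) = (a - 4)*(a + 4)*(a)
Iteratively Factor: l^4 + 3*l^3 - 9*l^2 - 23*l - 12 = (l + 1)*(l^3 + 2*l^2 - 11*l - 12) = (l + 1)^2*(l^2 + l - 12) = (l + 1)^2*(l + 4)*(l - 3)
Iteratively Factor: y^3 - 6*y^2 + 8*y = (y - 2)*(y^2 - 4*y) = y*(y - 2)*(y - 4)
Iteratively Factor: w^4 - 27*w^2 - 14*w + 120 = (w - 5)*(w^3 + 5*w^2 - 2*w - 24) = (w - 5)*(w + 4)*(w^2 + w - 6) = (w - 5)*(w - 2)*(w + 4)*(w + 3)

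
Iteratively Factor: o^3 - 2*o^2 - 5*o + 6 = (o - 1)*(o^2 - o - 6) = (o - 3)*(o - 1)*(o + 2)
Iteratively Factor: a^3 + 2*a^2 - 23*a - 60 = (a + 4)*(a^2 - 2*a - 15) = (a + 3)*(a + 4)*(a - 5)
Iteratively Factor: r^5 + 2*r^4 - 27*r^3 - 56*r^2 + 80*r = (r + 4)*(r^4 - 2*r^3 - 19*r^2 + 20*r) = (r + 4)^2*(r^3 - 6*r^2 + 5*r) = (r - 5)*(r + 4)^2*(r^2 - r) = r*(r - 5)*(r + 4)^2*(r - 1)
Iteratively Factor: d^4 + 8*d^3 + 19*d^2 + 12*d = (d)*(d^3 + 8*d^2 + 19*d + 12) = d*(d + 4)*(d^2 + 4*d + 3) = d*(d + 1)*(d + 4)*(d + 3)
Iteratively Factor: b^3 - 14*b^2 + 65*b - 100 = (b - 5)*(b^2 - 9*b + 20) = (b - 5)^2*(b - 4)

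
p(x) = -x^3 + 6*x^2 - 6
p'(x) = -3*x^2 + 12*x = 3*x*(4 - x)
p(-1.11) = 2.76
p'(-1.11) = -17.02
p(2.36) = 14.27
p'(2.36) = 11.61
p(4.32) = 25.35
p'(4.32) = -4.15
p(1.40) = 3.02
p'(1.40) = 10.92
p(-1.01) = 1.15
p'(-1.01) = -15.18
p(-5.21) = 298.29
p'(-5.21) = -143.95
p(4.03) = 25.99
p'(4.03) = -0.36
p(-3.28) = 93.84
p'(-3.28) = -71.64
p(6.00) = -6.00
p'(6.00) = -36.00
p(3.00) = 21.00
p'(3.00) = 9.00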